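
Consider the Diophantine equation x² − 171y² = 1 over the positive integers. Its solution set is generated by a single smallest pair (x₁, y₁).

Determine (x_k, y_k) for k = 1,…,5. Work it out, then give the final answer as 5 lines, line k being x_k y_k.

d=171: √d = [13; 13,26] (ℓ=2, even), read p_1/q_1
a_0=13:  p_0=13·1+0=13,  q_0=13·0+1=1
a_1=13:  p_1=13·13+1=170,  q_1=13·1+0=13
(x₁, y₁) = (170, 13);  170² − 171·13² = 1 ✓
k=2:  x_2 = 170·170+171·13·13 = 57799,  y_2 = 170·13+13·170 = 4420
k=3:  x_3 = 170·57799+171·13·4420 = 19651490,  y_3 = 170·4420+13·57799 = 1502787
k=4:  x_4 = 170·19651490+171·13·1502787 = 6681448801,  y_4 = 170·1502787+13·19651490 = 510943160
k=5:  x_5 = 170·6681448801+171·13·510943160 = 2271672940850,  y_5 = 170·510943160+13·6681448801 = 173719171613

170 13
57799 4420
19651490 1502787
6681448801 510943160
2271672940850 173719171613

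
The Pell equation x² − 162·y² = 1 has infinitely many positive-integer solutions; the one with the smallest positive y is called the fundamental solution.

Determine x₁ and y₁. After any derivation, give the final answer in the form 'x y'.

19601 1540

√162 = [12; 1,2,1,2,12,2,1,2,1,24, …], period ℓ=10 (even) → k=9
i=0: a=12 ⇒ p=12, q=1
i=1: a=1 ⇒ p=13, q=1
i=2: a=2 ⇒ p=38, q=3
i=3: a=1 ⇒ p=51, q=4
…
i=5: a=12 ⇒ p=1731, q=136
…
i=8: a=2 ⇒ p=14268, q=1121
i=9: a=1 ⇒ p=19601, q=1540
(x₁, y₁) = (19601, 1540);  19601² − 162·1540² = 1 ✓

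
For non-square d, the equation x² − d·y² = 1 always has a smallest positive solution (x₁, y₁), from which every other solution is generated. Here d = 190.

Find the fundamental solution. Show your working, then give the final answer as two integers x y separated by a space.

d=190: √d = [13; 1,3,1,1,1,…,3,1,26] (ℓ=14, even), read p_13/q_13
i=0: a=13 ⇒ p=13, q=1
i=1: a=1 ⇒ p=14, q=1
i=2: a=3 ⇒ p=55, q=4
i=3: a=1 ⇒ p=69, q=5
i=4: a=1 ⇒ p=124, q=9
i=5: a=1 ⇒ p=193, q=14
i=6: a=2 ⇒ p=510, q=37
i=7: a=2 ⇒ p=1213, q=88
…
i=9: a=1 ⇒ p=4149, q=301
i=10: a=1 ⇒ p=7085, q=514
i=11: a=1 ⇒ p=11234, q=815
i=12: a=3 ⇒ p=40787, q=2959
i=13: a=1 ⇒ p=52021, q=3774
fundamental: x₁=52021, y₁=3774  (since 2706184441 − 190·14243076 = 1)

52021 3774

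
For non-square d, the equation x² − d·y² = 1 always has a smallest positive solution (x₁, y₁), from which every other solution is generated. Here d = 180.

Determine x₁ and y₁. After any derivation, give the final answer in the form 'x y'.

161 12

√180 = [13; 2,2,2,26, …], period ℓ=4 (even) → k=3
step 0: (13, 1)  from 13·(1,0) + (0,1)
step 1: (27, 2)  from 2·(13,1) + (1,0)
step 2: (67, 5)  from 2·(27,2) + (13,1)
step 3: (161, 12)  from 2·(67,5) + (27,2)
(x₁, y₁) = (161, 12);  161² − 180·12² = 1 ✓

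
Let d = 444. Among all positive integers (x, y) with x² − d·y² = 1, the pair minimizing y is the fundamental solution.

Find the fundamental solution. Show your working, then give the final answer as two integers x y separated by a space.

295 14

√444 = [21; 14,42, …], period ℓ=2 (even) → k=1
step 0: (21, 1)  from 21·(1,0) + (0,1)
step 1: (295, 14)  from 14·(21,1) + (1,0)
fundamental: x₁=295, y₁=14  (since 87025 − 444·196 = 1)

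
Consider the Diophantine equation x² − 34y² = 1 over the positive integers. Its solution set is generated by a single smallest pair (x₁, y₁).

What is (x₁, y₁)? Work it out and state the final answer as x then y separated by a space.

√34 = [5; 1,4,1,10, …], period ℓ=4 (even) → k=3
step 0: (5, 1)  from 5·(1,0) + (0,1)
…
step 2: (29, 5)  from 4·(6,1) + (5,1)
step 3: (35, 6)  from 1·(29,5) + (6,1)
→ (35, 6).  Check: 35²=1225, 34·6²=1224, difference 1.

35 6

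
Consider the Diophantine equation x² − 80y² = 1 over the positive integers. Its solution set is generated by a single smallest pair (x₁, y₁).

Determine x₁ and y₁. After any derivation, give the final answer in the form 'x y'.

√80 = [8; 1,16, …], period ℓ=2 (even) → k=1
k=0  a_k=8  p_k/q_k = 8/1
k=1  a_k=1  p_k/q_k = 9/1
fundamental: x₁=9, y₁=1  (since 81 − 80·1 = 1)

9 1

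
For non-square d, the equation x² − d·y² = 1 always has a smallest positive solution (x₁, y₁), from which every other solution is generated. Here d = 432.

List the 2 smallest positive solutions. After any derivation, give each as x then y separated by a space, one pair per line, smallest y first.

√432 → a₀=20, period (1,3,1,1,1,3,1,40); ℓ=8 even so k=7
i=0: a=20 ⇒ p=20, q=1
…
i=6: a=3 ⇒ p=1060, q=51
i=7: a=1 ⇒ p=1351, q=65
(x₁, y₁) = (1351, 65);  1351² − 432·65² = 1 ✓
n=2: (1351,65)∘(1351,65) = (1351·1351+432·65·65, 1351·65+65·1351) = (3650401,175630)

1351 65
3650401 175630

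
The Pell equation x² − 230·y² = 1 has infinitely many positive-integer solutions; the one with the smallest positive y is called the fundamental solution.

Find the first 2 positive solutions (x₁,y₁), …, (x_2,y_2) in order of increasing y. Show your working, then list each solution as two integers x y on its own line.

d=230: √d = [15; 6,30] (ℓ=2, even), read p_1/q_1
i=0: a=15 ⇒ p=15, q=1
i=1: a=6 ⇒ p=91, q=6
(x₁, y₁) = (91, 6);  91² − 230·6² = 1 ✓
(91+6√230)^2 = 16561 + 1092√230

91 6
16561 1092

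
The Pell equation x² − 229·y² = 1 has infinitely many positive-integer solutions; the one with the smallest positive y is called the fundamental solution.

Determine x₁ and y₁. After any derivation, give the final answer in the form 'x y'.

d=229: √d = [15; 7,1,1,7,30] (ℓ=5, odd), read p_9/q_9
a_0=15:  p_0=15·1+0=15,  q_0=15·0+1=1
…
a_2=1:  p_2=1·106+15=121,  q_2=1·7+1=8
a_3=1:  p_3=1·121+106=227,  q_3=1·8+7=15
a_4=7:  p_4=7·227+121=1710,  q_4=7·15+8=113
a_5=30:  p_5=30·1710+227=51527,  q_5=30·113+15=3405
a_6=7:  p_6=7·51527+1710=362399,  q_6=7·3405+113=23948
a_7=1:  p_7=1·362399+51527=413926,  q_7=1·23948+3405=27353
a_8=1:  p_8=1·413926+362399=776325,  q_8=1·27353+23948=51301
a_9=7:  p_9=7·776325+413926=5848201,  q_9=7·51301+27353=386460
fundamental: x₁=5848201, y₁=386460  (since 34201454936401 − 229·149351331600 = 1)

5848201 386460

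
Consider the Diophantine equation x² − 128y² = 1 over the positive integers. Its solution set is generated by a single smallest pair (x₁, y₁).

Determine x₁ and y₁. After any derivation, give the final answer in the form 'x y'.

577 51

√128 → a₀=11, period (3,5,3,22); ℓ=4 even so k=3
a_0=11:  p_0=11·1+0=11,  q_0=11·0+1=1
…
a_2=5:  p_2=5·34+11=181,  q_2=5·3+1=16
a_3=3:  p_3=3·181+34=577,  q_3=3·16+3=51
fundamental: x₁=577, y₁=51  (since 332929 − 128·2601 = 1)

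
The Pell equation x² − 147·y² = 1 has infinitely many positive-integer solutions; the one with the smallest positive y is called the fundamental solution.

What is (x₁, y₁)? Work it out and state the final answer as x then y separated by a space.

97 8

√147 = [12; 8,24, …], period ℓ=2 (even) → k=1
i=0: a=12 ⇒ p=12, q=1
i=1: a=8 ⇒ p=97, q=8
fundamental: x₁=97, y₁=8  (since 9409 − 147·64 = 1)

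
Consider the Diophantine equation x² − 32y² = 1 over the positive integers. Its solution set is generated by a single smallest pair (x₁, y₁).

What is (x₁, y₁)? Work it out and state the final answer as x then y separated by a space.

17 3

[5; 1,1,1,10] for √32; ℓ=4 ⇒ convergent index 3
i=0: a=5 ⇒ p=5, q=1
i=1: a=1 ⇒ p=6, q=1
i=2: a=1 ⇒ p=11, q=2
i=3: a=1 ⇒ p=17, q=3
→ (17, 3).  Check: 17²=289, 32·3²=288, difference 1.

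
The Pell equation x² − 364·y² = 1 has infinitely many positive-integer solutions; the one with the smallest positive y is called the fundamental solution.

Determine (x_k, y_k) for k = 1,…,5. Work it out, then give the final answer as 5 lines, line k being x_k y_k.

√364 → a₀=19, period (12,1,2,3,1,8,1,3,2,1,12,38); ℓ=12 even so k=11
k=0  a_k=19  p_k/q_k = 19/1
k=1  a_k=12  p_k/q_k = 229/12
k=2  a_k=1  p_k/q_k = 248/13
k=3  a_k=2  p_k/q_k = 725/38
k=4  a_k=3  p_k/q_k = 2423/127
k=5  a_k=1  p_k/q_k = 3148/165
…
k=7  a_k=1  p_k/q_k = 30755/1612
…
k=9  a_k=2  p_k/q_k = 270499/14178
k=10  a_k=1  p_k/q_k = 390371/20461
k=11  a_k=12  p_k/q_k = 4954951/259710
(x₁, y₁) = (4954951, 259710);  4954951² − 364·259710² = 1 ✓
(x_2, y_2) = (4954951·4954951 + 364·259710·259710, 4954951·259710 + 259710·4954951) = (49103078824801, 2573700648420)
(x_3, y_3) = (4954951·49103078824801 + 364·259710·2573700648420, 4954951·2573700648420 + 259710·49103078824801) = (486606699052048124551, 25505121203178395130)
(x_4, y_4) = (4954951·486606699052048124551 + 364·259710·25505121203178395130, 4954951·25505121203178395130 + 259710·486606699052048124551) = (4822224700149240710505379201, 252753251621617410554928840)
(x_5, y_5) = (4954951·4822224700149240710505379201 + 364·259710·252753251621617410554928840, 4954951·252753251621617410554928840 + 259710·4822224700149240710505379201) = (47787774200457874208819626306623751, 2504759953751544114971907242978550)

4954951 259710
49103078824801 2573700648420
486606699052048124551 25505121203178395130
4822224700149240710505379201 252753251621617410554928840
47787774200457874208819626306623751 2504759953751544114971907242978550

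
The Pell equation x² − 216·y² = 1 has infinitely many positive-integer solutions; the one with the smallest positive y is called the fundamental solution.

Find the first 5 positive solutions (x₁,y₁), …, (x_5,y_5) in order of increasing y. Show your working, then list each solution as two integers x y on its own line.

√216 = [14; 1,2,3,2,1,28, …], period ℓ=6 (even) → k=5
a_0=14:  p_0=14·1+0=14,  q_0=14·0+1=1
a_1=1:  p_1=1·14+1=15,  q_1=1·1+0=1
a_2=2:  p_2=2·15+14=44,  q_2=2·1+1=3
…
a_4=2:  p_4=2·147+44=338,  q_4=2·10+3=23
a_5=1:  p_5=1·338+147=485,  q_5=1·23+10=33
fundamental: x₁=485, y₁=33  (since 235225 − 216·1089 = 1)
n=2: (485,33)∘(485,33) = (485·485+216·33·33, 485·33+33·485) = (470449,32010)
n=3: (470449,32010)∘(485,33) = (485·470449+216·33·32010, 485·32010+33·470449) = (456335045,31049667)
n=4: (456335045,31049667)∘(485,33) = (485·456335045+216·33·31049667, 485·31049667+33·456335045) = (442644523201,30118144980)
n=5: (442644523201,30118144980)∘(485,33) = (485·442644523201+216·33·30118144980, 485·30118144980+33·442644523201) = (429364731169925,29214569580933)

485 33
470449 32010
456335045 31049667
442644523201 30118144980
429364731169925 29214569580933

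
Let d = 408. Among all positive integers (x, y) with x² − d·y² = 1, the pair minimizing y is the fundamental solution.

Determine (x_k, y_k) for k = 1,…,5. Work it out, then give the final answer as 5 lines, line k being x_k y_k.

√408 = [20; 5,40, …], period ℓ=2 (even) → k=1
a_0=20:  p_0=20·1+0=20,  q_0=20·0+1=1
a_1=5:  p_1=5·20+1=101,  q_1=5·1+0=5
fundamental: x₁=101, y₁=5  (since 10201 − 408·25 = 1)
(101+5√408)^2 = 20401 + 1010√408
(101+5√408)^3 = 4120901 + 204015√408
(101+5√408)^4 = 832401601 + 41210020√408
(101+5√408)^5 = 168141002501 + 8324220025√408

101 5
20401 1010
4120901 204015
832401601 41210020
168141002501 8324220025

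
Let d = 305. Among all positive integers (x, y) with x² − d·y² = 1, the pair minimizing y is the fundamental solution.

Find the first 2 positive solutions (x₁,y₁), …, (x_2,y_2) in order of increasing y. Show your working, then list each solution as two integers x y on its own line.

[17; 2,6,2,34] for √305; ℓ=4 ⇒ convergent index 3
step 0: (17, 1)  from 17·(1,0) + (0,1)
…
step 2: (227, 13)  from 6·(35,2) + (17,1)
step 3: (489, 28)  from 2·(227,13) + (35,2)
→ (489, 28).  Check: 489²=239121, 305·28²=239120, difference 1.
(x_2, y_2) = (489·489 + 305·28·28, 489·28 + 28·489) = (478241, 27384)

489 28
478241 27384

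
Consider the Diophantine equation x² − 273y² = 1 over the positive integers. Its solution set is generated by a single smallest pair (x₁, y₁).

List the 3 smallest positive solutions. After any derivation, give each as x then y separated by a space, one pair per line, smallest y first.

√273 → a₀=16, period (1,1,10,1,1,32); ℓ=6 even so k=5
k=0  a_k=16  p_k/q_k = 16/1
…
k=3  a_k=10  p_k/q_k = 347/21
k=4  a_k=1  p_k/q_k = 380/23
k=5  a_k=1  p_k/q_k = 727/44
(x₁, y₁) = (727, 44);  727² − 273·44² = 1 ✓
(727+44√273)^2 = 1057057 + 63976√273
(727+44√273)^3 = 1536960151 + 93021060√273

727 44
1057057 63976
1536960151 93021060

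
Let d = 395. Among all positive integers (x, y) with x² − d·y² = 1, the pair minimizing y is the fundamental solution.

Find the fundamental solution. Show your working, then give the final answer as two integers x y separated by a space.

159 8

d=395: √d = [19; 1,6,1,38] (ℓ=4, even), read p_3/q_3
a_0=19:  p_0=19·1+0=19,  q_0=19·0+1=1
a_1=1:  p_1=1·19+1=20,  q_1=1·1+0=1
a_2=6:  p_2=6·20+19=139,  q_2=6·1+1=7
a_3=1:  p_3=1·139+20=159,  q_3=1·7+1=8
(x₁, y₁) = (159, 8);  159² − 395·8² = 1 ✓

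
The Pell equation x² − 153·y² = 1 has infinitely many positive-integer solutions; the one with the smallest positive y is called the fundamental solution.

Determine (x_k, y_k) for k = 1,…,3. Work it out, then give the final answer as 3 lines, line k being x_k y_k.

2177 176
9478657 766304
41270070401 3336487440

√153 → a₀=12, period (2,1,2,2,2,1,2,24); ℓ=8 even so k=7
i=0: a=12 ⇒ p=12, q=1
…
i=2: a=1 ⇒ p=37, q=3
i=3: a=2 ⇒ p=99, q=8
i=4: a=2 ⇒ p=235, q=19
i=5: a=2 ⇒ p=569, q=46
i=6: a=1 ⇒ p=804, q=65
i=7: a=2 ⇒ p=2177, q=176
→ (2177, 176).  Check: 2177²=4739329, 153·176²=4739328, difference 1.
n=2: (2177,176)∘(2177,176) = (2177·2177+153·176·176, 2177·176+176·2177) = (9478657,766304)
n=3: (9478657,766304)∘(2177,176) = (2177·9478657+153·176·766304, 2177·766304+176·9478657) = (41270070401,3336487440)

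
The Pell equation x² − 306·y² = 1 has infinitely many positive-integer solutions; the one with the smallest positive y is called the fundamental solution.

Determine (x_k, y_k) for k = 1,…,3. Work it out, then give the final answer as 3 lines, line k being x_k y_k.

[17; 2,34] for √306; ℓ=2 ⇒ convergent index 1
step 0: (17, 1)  from 17·(1,0) + (0,1)
step 1: (35, 2)  from 2·(17,1) + (1,0)
(x₁, y₁) = (35, 2);  35² − 306·2² = 1 ✓
(x_2, y_2) = (35·35 + 306·2·2, 35·2 + 2·35) = (2449, 140)
(x_3, y_3) = (35·2449 + 306·2·140, 35·140 + 2·2449) = (171395, 9798)

35 2
2449 140
171395 9798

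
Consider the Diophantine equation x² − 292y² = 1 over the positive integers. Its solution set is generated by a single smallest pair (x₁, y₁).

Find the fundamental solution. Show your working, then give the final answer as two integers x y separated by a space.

2281249 133500

√292 → a₀=17, period (11,2,1,3,8,3,1,2,11,34); ℓ=10 even so k=9
a_0=17:  p_0=17·1+0=17,  q_0=17·0+1=1
…
a_2=2:  p_2=2·188+17=393,  q_2=2·11+1=23
a_3=1:  p_3=1·393+188=581,  q_3=1·23+11=34
a_4=3:  p_4=3·581+393=2136,  q_4=3·34+23=125
a_5=8:  p_5=8·2136+581=17669,  q_5=8·125+34=1034
…
a_8=2:  p_8=2·72812+55143=200767,  q_8=2·4261+3227=11749
a_9=11:  p_9=11·200767+72812=2281249,  q_9=11·11749+4261=133500
(x₁, y₁) = (2281249, 133500);  2281249² − 292·133500² = 1 ✓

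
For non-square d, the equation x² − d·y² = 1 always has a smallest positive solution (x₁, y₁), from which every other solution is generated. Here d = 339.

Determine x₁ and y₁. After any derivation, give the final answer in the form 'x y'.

d=339: √d = [18; 2,2,2,1,17,1,2,2,2,36] (ℓ=10, even), read p_9/q_9
a_0=18:  p_0=18·1+0=18,  q_0=18·0+1=1
a_1=2:  p_1=2·18+1=37,  q_1=2·1+0=2
a_2=2:  p_2=2·37+18=92,  q_2=2·2+1=5
a_3=2:  p_3=2·92+37=221,  q_3=2·5+2=12
a_4=1:  p_4=1·221+92=313,  q_4=1·12+5=17
a_5=17:  p_5=17·313+221=5542,  q_5=17·17+12=301
a_6=1:  p_6=1·5542+313=5855,  q_6=1·301+17=318
…
a_8=2:  p_8=2·17252+5855=40359,  q_8=2·937+318=2192
a_9=2:  p_9=2·40359+17252=97970,  q_9=2·2192+937=5321
→ (97970, 5321).  Check: 97970²=9598120900, 339·5321²=9598120899, difference 1.

97970 5321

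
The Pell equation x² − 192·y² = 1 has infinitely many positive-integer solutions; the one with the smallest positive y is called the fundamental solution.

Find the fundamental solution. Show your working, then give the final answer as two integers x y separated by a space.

[13; 1,5,1,26] for √192; ℓ=4 ⇒ convergent index 3
step 0: (13, 1)  from 13·(1,0) + (0,1)
step 1: (14, 1)  from 1·(13,1) + (1,0)
step 2: (83, 6)  from 5·(14,1) + (13,1)
step 3: (97, 7)  from 1·(83,6) + (14,1)
(x₁, y₁) = (97, 7);  97² − 192·7² = 1 ✓

97 7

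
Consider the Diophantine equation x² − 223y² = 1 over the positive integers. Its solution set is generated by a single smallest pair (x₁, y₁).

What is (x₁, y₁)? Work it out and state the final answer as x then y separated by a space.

√223 → a₀=14, period (1,13,1,28); ℓ=4 even so k=3
step 0: (14, 1)  from 14·(1,0) + (0,1)
…
step 2: (209, 14)  from 13·(15,1) + (14,1)
step 3: (224, 15)  from 1·(209,14) + (15,1)
→ (224, 15).  Check: 224²=50176, 223·15²=50175, difference 1.

224 15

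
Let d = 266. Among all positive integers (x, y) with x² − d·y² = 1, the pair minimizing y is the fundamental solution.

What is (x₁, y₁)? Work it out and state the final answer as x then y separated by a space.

685 42

[16; 3,4,3,32] for √266; ℓ=4 ⇒ convergent index 3
k=0  a_k=16  p_k/q_k = 16/1
…
k=2  a_k=4  p_k/q_k = 212/13
k=3  a_k=3  p_k/q_k = 685/42
fundamental: x₁=685, y₁=42  (since 469225 − 266·1764 = 1)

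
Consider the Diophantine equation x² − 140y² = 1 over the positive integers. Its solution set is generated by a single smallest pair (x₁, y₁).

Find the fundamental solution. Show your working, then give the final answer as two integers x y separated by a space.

71 6

√140 → a₀=11, period (1,4,1,22); ℓ=4 even so k=3
k=0  a_k=11  p_k/q_k = 11/1
…
k=2  a_k=4  p_k/q_k = 59/5
k=3  a_k=1  p_k/q_k = 71/6
fundamental: x₁=71, y₁=6  (since 5041 − 140·36 = 1)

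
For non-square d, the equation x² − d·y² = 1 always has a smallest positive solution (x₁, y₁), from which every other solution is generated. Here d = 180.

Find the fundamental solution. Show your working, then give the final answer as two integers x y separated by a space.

√180 = [13; 2,2,2,26, …], period ℓ=4 (even) → k=3
a_0=13:  p_0=13·1+0=13,  q_0=13·0+1=1
…
a_2=2:  p_2=2·27+13=67,  q_2=2·2+1=5
a_3=2:  p_3=2·67+27=161,  q_3=2·5+2=12
→ (161, 12).  Check: 161²=25921, 180·12²=25920, difference 1.

161 12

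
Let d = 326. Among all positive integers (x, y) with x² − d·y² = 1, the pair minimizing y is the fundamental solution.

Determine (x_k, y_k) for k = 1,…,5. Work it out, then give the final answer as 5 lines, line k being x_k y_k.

325 18
211249 11700
137311525 7604982
89252280001 4943226600
58013844689125 3213089685018

d=326: √d = [18; 18,36] (ℓ=2, even), read p_1/q_1
i=0: a=18 ⇒ p=18, q=1
i=1: a=18 ⇒ p=325, q=18
→ (325, 18).  Check: 325²=105625, 326·18²=105624, difference 1.
(325+18√326)^2 = 211249 + 11700√326
(325+18√326)^3 = 137311525 + 7604982√326
(325+18√326)^4 = 89252280001 + 4943226600√326
(325+18√326)^5 = 58013844689125 + 3213089685018√326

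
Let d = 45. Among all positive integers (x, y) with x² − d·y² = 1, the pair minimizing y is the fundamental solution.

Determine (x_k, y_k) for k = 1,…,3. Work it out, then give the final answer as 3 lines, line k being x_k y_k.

161 24
51841 7728
16692641 2488392

√45 → a₀=6, period (1,2,2,2,1,12); ℓ=6 even so k=5
a_0=6:  p_0=6·1+0=6,  q_0=6·0+1=1
a_1=1:  p_1=1·6+1=7,  q_1=1·1+0=1
…
a_4=2:  p_4=2·47+20=114,  q_4=2·7+3=17
a_5=1:  p_5=1·114+47=161,  q_5=1·17+7=24
fundamental: x₁=161, y₁=24  (since 25921 − 45·576 = 1)
n=2: (161,24)∘(161,24) = (161·161+45·24·24, 161·24+24·161) = (51841,7728)
n=3: (51841,7728)∘(161,24) = (161·51841+45·24·7728, 161·7728+24·51841) = (16692641,2488392)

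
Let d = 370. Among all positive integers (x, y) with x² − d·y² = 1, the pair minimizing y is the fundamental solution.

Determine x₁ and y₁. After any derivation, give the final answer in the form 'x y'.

213859 11118

√370 = [19; 4,4,38, …], period ℓ=3 (odd) → k=5
i=0: a=19 ⇒ p=19, q=1
…
i=2: a=4 ⇒ p=327, q=17
…
i=4: a=4 ⇒ p=50339, q=2617
i=5: a=4 ⇒ p=213859, q=11118
(x₁, y₁) = (213859, 11118);  213859² − 370·11118² = 1 ✓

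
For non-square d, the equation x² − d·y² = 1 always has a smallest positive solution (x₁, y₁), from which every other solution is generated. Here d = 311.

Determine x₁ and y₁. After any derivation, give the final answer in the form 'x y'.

[17; 1,1,1,2,1,…,1,1,34] for √311; ℓ=16 ⇒ convergent index 15
i=0: a=17 ⇒ p=17, q=1
i=1: a=1 ⇒ p=18, q=1
…
i=5: a=1 ⇒ p=194, q=11
i=6: a=6 ⇒ p=1305, q=74
i=7: a=3 ⇒ p=4109, q=233
…
i=10: a=6 ⇒ p=1376656, q=78063
i=11: a=1 ⇒ p=1594239, q=90401
…
i=14: a=1 ⇒ p=10724507, q=608131
i=15: a=1 ⇒ p=16883880, q=957397
fundamental: x₁=16883880, y₁=957397  (since 285065403854400 − 311·916609015609 = 1)

16883880 957397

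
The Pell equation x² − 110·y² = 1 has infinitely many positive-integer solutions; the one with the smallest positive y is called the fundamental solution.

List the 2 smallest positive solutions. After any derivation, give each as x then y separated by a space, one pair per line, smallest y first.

d=110: √d = [10; 2,20] (ℓ=2, even), read p_1/q_1
k=0  a_k=10  p_k/q_k = 10/1
k=1  a_k=2  p_k/q_k = 21/2
(x₁, y₁) = (21, 2);  21² − 110·2² = 1 ✓
(21+2√110)^2 = 881 + 84√110

21 2
881 84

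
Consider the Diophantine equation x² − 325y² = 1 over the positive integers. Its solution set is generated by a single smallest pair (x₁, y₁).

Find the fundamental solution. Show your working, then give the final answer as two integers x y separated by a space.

d=325: √d = [18; 36] (ℓ=1, odd), read p_1/q_1
a_0=18:  p_0=18·1+0=18,  q_0=18·0+1=1
a_1=36:  p_1=36·18+1=649,  q_1=36·1+0=36
→ (649, 36).  Check: 649²=421201, 325·36²=421200, difference 1.

649 36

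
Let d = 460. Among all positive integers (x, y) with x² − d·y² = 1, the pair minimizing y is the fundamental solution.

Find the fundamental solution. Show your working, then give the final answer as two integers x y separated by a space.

2535751 118230

[21; 2,4,3,1,2,10,2,1,3,4,2,42] for √460; ℓ=12 ⇒ convergent index 11
k=0  a_k=21  p_k/q_k = 21/1
k=1  a_k=2  p_k/q_k = 43/2
…
k=3  a_k=3  p_k/q_k = 622/29
k=4  a_k=1  p_k/q_k = 815/38
k=5  a_k=2  p_k/q_k = 2252/105
k=6  a_k=10  p_k/q_k = 23335/1088
k=7  a_k=2  p_k/q_k = 48922/2281
…
k=9  a_k=3  p_k/q_k = 265693/12388
k=10  a_k=4  p_k/q_k = 1135029/52921
k=11  a_k=2  p_k/q_k = 2535751/118230
→ (2535751, 118230).  Check: 2535751²=6430033134001, 460·118230²=6430033134000, difference 1.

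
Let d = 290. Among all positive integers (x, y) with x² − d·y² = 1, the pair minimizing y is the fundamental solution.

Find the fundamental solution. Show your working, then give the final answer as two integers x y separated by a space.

579 34

d=290: √d = [17; 34] (ℓ=1, odd), read p_1/q_1
a_0=17:  p_0=17·1+0=17,  q_0=17·0+1=1
a_1=34:  p_1=34·17+1=579,  q_1=34·1+0=34
(x₁, y₁) = (579, 34);  579² − 290·34² = 1 ✓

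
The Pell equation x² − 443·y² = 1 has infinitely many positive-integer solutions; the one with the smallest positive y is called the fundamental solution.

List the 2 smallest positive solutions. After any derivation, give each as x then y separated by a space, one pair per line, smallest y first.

442 21
390727 18564

√443 = [21; 21,42, …], period ℓ=2 (even) → k=1
k=0  a_k=21  p_k/q_k = 21/1
k=1  a_k=21  p_k/q_k = 442/21
fundamental: x₁=442, y₁=21  (since 195364 − 443·441 = 1)
(442+21√443)^2 = 390727 + 18564√443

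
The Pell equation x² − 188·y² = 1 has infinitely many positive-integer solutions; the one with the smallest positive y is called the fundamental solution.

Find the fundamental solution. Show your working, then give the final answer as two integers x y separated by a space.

4607 336

d=188: √d = [13; 1,2,2,6,2,2,1,26] (ℓ=8, even), read p_7/q_7
i=0: a=13 ⇒ p=13, q=1
i=1: a=1 ⇒ p=14, q=1
…
i=3: a=2 ⇒ p=96, q=7
i=4: a=6 ⇒ p=617, q=45
…
i=6: a=2 ⇒ p=3277, q=239
i=7: a=1 ⇒ p=4607, q=336
(x₁, y₁) = (4607, 336);  4607² − 188·336² = 1 ✓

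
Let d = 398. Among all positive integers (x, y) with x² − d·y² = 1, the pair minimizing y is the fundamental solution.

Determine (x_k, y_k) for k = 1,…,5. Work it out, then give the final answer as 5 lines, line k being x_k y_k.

[19; 1,18,1,38] for √398; ℓ=4 ⇒ convergent index 3
step 0: (19, 1)  from 19·(1,0) + (0,1)
…
step 2: (379, 19)  from 18·(20,1) + (19,1)
step 3: (399, 20)  from 1·(379,19) + (20,1)
→ (399, 20).  Check: 399²=159201, 398·20²=159200, difference 1.
(x_2, y_2) = (399·399 + 398·20·20, 399·20 + 20·399) = (318401, 15960)
(x_3, y_3) = (399·318401 + 398·20·15960, 399·15960 + 20·318401) = (254083599, 12736060)
(x_4, y_4) = (399·254083599 + 398·20·12736060, 399·12736060 + 20·254083599) = (202758393601, 10163359920)
(x_5, y_5) = (399·202758393601 + 398·20·10163359920, 399·10163359920 + 20·202758393601) = (161800944009999, 8110348480100)

399 20
318401 15960
254083599 12736060
202758393601 10163359920
161800944009999 8110348480100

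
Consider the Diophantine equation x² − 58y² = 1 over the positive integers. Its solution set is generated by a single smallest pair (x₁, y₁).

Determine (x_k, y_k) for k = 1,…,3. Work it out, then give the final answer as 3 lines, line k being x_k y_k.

19603 2574
768555217 100916244
30131975818099 3956522259690

d=58: √d = [7; 1,1,1,1,1,1,14] (ℓ=7, odd), read p_13/q_13
k=0  a_k=7  p_k/q_k = 7/1
…
k=4  a_k=1  p_k/q_k = 38/5
k=5  a_k=1  p_k/q_k = 61/8
…
k=9  a_k=1  p_k/q_k = 2993/393
…
k=12  a_k=1  p_k/q_k = 12071/1585
k=13  a_k=1  p_k/q_k = 19603/2574
→ (19603, 2574).  Check: 19603²=384277609, 58·2574²=384277608, difference 1.
(19603+2574√58)^2 = 768555217 + 100916244√58
(19603+2574√58)^3 = 30131975818099 + 3956522259690√58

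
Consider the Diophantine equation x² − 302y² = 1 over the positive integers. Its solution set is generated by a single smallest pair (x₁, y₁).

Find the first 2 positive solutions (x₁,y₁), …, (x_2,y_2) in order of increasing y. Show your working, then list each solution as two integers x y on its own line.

4276623 246092
36579008568257 2104885414632

√302 → a₀=17, period (2,1,1,1,4,…,1,2,34); ℓ=16 even so k=15
k=0  a_k=17  p_k/q_k = 17/1
k=1  a_k=2  p_k/q_k = 35/2
k=2  a_k=1  p_k/q_k = 52/3
k=3  a_k=1  p_k/q_k = 87/5
k=4  a_k=1  p_k/q_k = 139/8
k=5  a_k=4  p_k/q_k = 643/37
k=6  a_k=2  p_k/q_k = 1425/82
k=7  a_k=1  p_k/q_k = 2068/119
k=8  a_k=16  p_k/q_k = 34513/1986
k=9  a_k=1  p_k/q_k = 36581/2105
k=10  a_k=2  p_k/q_k = 107675/6196
k=11  a_k=4  p_k/q_k = 467281/26889
k=12  a_k=1  p_k/q_k = 574956/33085
k=13  a_k=1  p_k/q_k = 1042237/59974
k=14  a_k=1  p_k/q_k = 1617193/93059
k=15  a_k=2  p_k/q_k = 4276623/246092
→ (4276623, 246092).  Check: 4276623²=18289504284129, 302·246092²=18289504284128, difference 1.
(x_2, y_2) = (4276623·4276623 + 302·246092·246092, 4276623·246092 + 246092·4276623) = (36579008568257, 2104885414632)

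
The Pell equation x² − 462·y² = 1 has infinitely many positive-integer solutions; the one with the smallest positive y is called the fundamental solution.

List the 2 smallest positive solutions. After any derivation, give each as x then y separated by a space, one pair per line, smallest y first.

[21; 2,42] for √462; ℓ=2 ⇒ convergent index 1
i=0: a=21 ⇒ p=21, q=1
i=1: a=2 ⇒ p=43, q=2
→ (43, 2).  Check: 43²=1849, 462·2²=1848, difference 1.
k=2:  x_2 = 43·43+462·2·2 = 3697,  y_2 = 43·2+2·43 = 172

43 2
3697 172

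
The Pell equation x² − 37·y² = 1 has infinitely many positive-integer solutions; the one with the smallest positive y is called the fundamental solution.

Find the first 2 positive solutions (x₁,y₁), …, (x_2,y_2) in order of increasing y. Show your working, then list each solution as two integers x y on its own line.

[6; 12] for √37; ℓ=1 ⇒ convergent index 1
a_0=6:  p_0=6·1+0=6,  q_0=6·0+1=1
a_1=12:  p_1=12·6+1=73,  q_1=12·1+0=12
(x₁, y₁) = (73, 12);  73² − 37·12² = 1 ✓
(73+12√37)^2 = 10657 + 1752√37

73 12
10657 1752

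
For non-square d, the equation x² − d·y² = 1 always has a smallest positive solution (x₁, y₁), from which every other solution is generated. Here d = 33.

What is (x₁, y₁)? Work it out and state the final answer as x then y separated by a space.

23 4

[5; 1,2,1,10] for √33; ℓ=4 ⇒ convergent index 3
k=0  a_k=5  p_k/q_k = 5/1
k=1  a_k=1  p_k/q_k = 6/1
k=2  a_k=2  p_k/q_k = 17/3
k=3  a_k=1  p_k/q_k = 23/4
(x₁, y₁) = (23, 4);  23² − 33·4² = 1 ✓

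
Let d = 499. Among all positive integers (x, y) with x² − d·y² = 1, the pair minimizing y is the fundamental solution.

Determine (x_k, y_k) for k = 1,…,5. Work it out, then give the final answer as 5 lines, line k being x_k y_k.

4490 201
40320199 1804980
362075382530 16208720199
3251436894799201 145554305582040
29197902953221442450 1307077647917999001

√499 → a₀=22, period (2,1,21,1,2,44); ℓ=6 even so k=5
i=0: a=22 ⇒ p=22, q=1
i=1: a=2 ⇒ p=45, q=2
…
i=3: a=21 ⇒ p=1452, q=65
i=4: a=1 ⇒ p=1519, q=68
i=5: a=2 ⇒ p=4490, q=201
fundamental: x₁=4490, y₁=201  (since 20160100 − 499·40401 = 1)
(x_2, y_2) = (4490·4490 + 499·201·201, 4490·201 + 201·4490) = (40320199, 1804980)
(x_3, y_3) = (4490·40320199 + 499·201·1804980, 4490·1804980 + 201·40320199) = (362075382530, 16208720199)
(x_4, y_4) = (4490·362075382530 + 499·201·16208720199, 4490·16208720199 + 201·362075382530) = (3251436894799201, 145554305582040)
(x_5, y_5) = (4490·3251436894799201 + 499·201·145554305582040, 4490·145554305582040 + 201·3251436894799201) = (29197902953221442450, 1307077647917999001)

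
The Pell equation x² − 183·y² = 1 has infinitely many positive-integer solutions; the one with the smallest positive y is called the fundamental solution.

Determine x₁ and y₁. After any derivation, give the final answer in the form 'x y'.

d=183: √d = [13; 1,1,8,1,1,26] (ℓ=6, even), read p_5/q_5
k=0  a_k=13  p_k/q_k = 13/1
k=1  a_k=1  p_k/q_k = 14/1
k=2  a_k=1  p_k/q_k = 27/2
k=3  a_k=8  p_k/q_k = 230/17
k=4  a_k=1  p_k/q_k = 257/19
k=5  a_k=1  p_k/q_k = 487/36
fundamental: x₁=487, y₁=36  (since 237169 − 183·1296 = 1)

487 36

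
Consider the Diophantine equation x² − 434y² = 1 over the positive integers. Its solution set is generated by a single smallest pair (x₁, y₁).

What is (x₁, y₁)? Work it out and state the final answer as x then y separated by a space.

d=434: √d = [20; 1,4,1,40] (ℓ=4, even), read p_3/q_3
a_0=20:  p_0=20·1+0=20,  q_0=20·0+1=1
a_1=1:  p_1=1·20+1=21,  q_1=1·1+0=1
a_2=4:  p_2=4·21+20=104,  q_2=4·1+1=5
a_3=1:  p_3=1·104+21=125,  q_3=1·5+1=6
(x₁, y₁) = (125, 6);  125² − 434·6² = 1 ✓

125 6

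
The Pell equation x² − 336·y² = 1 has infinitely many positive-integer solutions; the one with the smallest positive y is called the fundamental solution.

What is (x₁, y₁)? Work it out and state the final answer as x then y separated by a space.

55 3

√336 = [18; 3,36, …], period ℓ=2 (even) → k=1
i=0: a=18 ⇒ p=18, q=1
i=1: a=3 ⇒ p=55, q=3
fundamental: x₁=55, y₁=3  (since 3025 − 336·9 = 1)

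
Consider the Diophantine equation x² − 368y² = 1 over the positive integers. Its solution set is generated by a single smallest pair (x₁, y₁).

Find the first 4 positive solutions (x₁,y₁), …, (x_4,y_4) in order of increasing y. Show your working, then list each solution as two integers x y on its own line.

1151 60
2649601 138120
6099380351 317952180
14040770918401 731925780240

√368 = [19; 5,2,5,38, …], period ℓ=4 (even) → k=3
step 0: (19, 1)  from 19·(1,0) + (0,1)
…
step 2: (211, 11)  from 2·(96,5) + (19,1)
step 3: (1151, 60)  from 5·(211,11) + (96,5)
→ (1151, 60).  Check: 1151²=1324801, 368·60²=1324800, difference 1.
(x_2, y_2) = (1151·1151 + 368·60·60, 1151·60 + 60·1151) = (2649601, 138120)
(x_3, y_3) = (1151·2649601 + 368·60·138120, 1151·138120 + 60·2649601) = (6099380351, 317952180)
(x_4, y_4) = (1151·6099380351 + 368·60·317952180, 1151·317952180 + 60·6099380351) = (14040770918401, 731925780240)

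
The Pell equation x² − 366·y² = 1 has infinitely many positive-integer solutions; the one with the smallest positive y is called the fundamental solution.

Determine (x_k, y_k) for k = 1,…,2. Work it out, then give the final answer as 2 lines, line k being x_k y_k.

907925 47458
1648655611249 86176609300

d=366: √d = [19; 7,1,1,1,2,12,2,1,1,1,7,38] (ℓ=12, even), read p_11/q_11
step 0: (19, 1)  from 19·(1,0) + (0,1)
step 1: (134, 7)  from 7·(19,1) + (1,0)
step 2: (153, 8)  from 1·(134,7) + (19,1)
…
step 10: (119053, 6223)  from 1·(74554,3897) + (44499,2326)
step 11: (907925, 47458)  from 7·(119053,6223) + (74554,3897)
(x₁, y₁) = (907925, 47458);  907925² − 366·47458² = 1 ✓
(x_2, y_2) = (907925·907925 + 366·47458·47458, 907925·47458 + 47458·907925) = (1648655611249, 86176609300)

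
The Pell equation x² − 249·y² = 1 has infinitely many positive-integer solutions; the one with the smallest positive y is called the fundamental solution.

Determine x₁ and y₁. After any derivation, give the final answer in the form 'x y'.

d=249: √d = [15; 1,3,1,1,5,…,3,1,30] (ℓ=16, even), read p_15/q_15
step 0: (15, 1)  from 15·(1,0) + (0,1)
…
step 4: (142, 9)  from 1·(79,5) + (63,4)
…
step 6: (931, 59)  from 1·(789,50) + (142,9)
step 7: (3582, 227)  from 3·(931,59) + (789,50)
step 8: (36751, 2329)  from 10·(3582,227) + (931,59)
step 9: (113835, 7214)  from 3·(36751,2329) + (3582,227)
…
step 11: (866765, 54929)  from 5·(150586,9543) + (113835,7214)
step 12: (1017351, 64472)  from 1·(866765,54929) + (150586,9543)
step 13: (1884116, 119401)  from 1·(1017351,64472) + (866765,54929)
step 14: (6669699, 422675)  from 3·(1884116,119401) + (1017351,64472)
step 15: (8553815, 542076)  from 1·(6669699,422675) + (1884116,119401)
→ (8553815, 542076).  Check: 8553815²=73167751054225, 249·542076²=73167751054224, difference 1.

8553815 542076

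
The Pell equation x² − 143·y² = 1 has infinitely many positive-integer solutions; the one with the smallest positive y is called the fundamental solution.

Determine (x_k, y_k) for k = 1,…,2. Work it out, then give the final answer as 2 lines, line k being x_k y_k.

√143 → a₀=11, period (1,22); ℓ=2 even so k=1
a_0=11:  p_0=11·1+0=11,  q_0=11·0+1=1
a_1=1:  p_1=1·11+1=12,  q_1=1·1+0=1
fundamental: x₁=12, y₁=1  (since 144 − 143·1 = 1)
k=2:  x_2 = 12·12+143·1·1 = 287,  y_2 = 12·1+1·12 = 24

12 1
287 24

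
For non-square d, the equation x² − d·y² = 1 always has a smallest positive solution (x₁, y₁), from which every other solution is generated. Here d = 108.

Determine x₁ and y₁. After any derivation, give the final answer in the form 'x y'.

[10; 2,1,1,4,1,1,2,20] for √108; ℓ=8 ⇒ convergent index 7
step 0: (10, 1)  from 10·(1,0) + (0,1)
step 1: (21, 2)  from 2·(10,1) + (1,0)
…
step 3: (52, 5)  from 1·(31,3) + (21,2)
step 4: (239, 23)  from 4·(52,5) + (31,3)
step 5: (291, 28)  from 1·(239,23) + (52,5)
step 6: (530, 51)  from 1·(291,28) + (239,23)
step 7: (1351, 130)  from 2·(530,51) + (291,28)
fundamental: x₁=1351, y₁=130  (since 1825201 − 108·16900 = 1)

1351 130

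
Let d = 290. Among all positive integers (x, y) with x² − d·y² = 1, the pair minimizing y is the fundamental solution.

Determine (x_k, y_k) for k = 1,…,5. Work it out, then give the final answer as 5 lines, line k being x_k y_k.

[17; 34] for √290; ℓ=1 ⇒ convergent index 1
step 0: (17, 1)  from 17·(1,0) + (0,1)
step 1: (579, 34)  from 34·(17,1) + (1,0)
→ (579, 34).  Check: 579²=335241, 290·34²=335240, difference 1.
k=2:  x_2 = 579·579+290·34·34 = 670481,  y_2 = 579·34+34·579 = 39372
k=3:  x_3 = 579·670481+290·34·39372 = 776416419,  y_3 = 579·39372+34·670481 = 45592742
k=4:  x_4 = 579·776416419+290·34·45592742 = 899089542721,  y_4 = 579·45592742+34·776416419 = 52796355864
k=5:  x_5 = 579·899089542721+290·34·52796355864 = 1041144914054499,  y_5 = 579·52796355864+34·899089542721 = 61138134497770

579 34
670481 39372
776416419 45592742
899089542721 52796355864
1041144914054499 61138134497770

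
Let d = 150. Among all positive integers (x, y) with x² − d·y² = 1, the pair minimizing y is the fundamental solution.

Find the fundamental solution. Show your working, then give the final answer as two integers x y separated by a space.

d=150: √d = [12; 4,24] (ℓ=2, even), read p_1/q_1
k=0  a_k=12  p_k/q_k = 12/1
k=1  a_k=4  p_k/q_k = 49/4
fundamental: x₁=49, y₁=4  (since 2401 − 150·16 = 1)

49 4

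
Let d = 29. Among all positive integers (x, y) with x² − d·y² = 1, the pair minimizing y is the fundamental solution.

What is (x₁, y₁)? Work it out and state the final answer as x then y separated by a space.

9801 1820

[5; 2,1,1,2,10] for √29; ℓ=5 ⇒ convergent index 9
i=0: a=5 ⇒ p=5, q=1
i=1: a=2 ⇒ p=11, q=2
i=2: a=1 ⇒ p=16, q=3
…
i=4: a=2 ⇒ p=70, q=13
i=5: a=10 ⇒ p=727, q=135
i=6: a=2 ⇒ p=1524, q=283
i=7: a=1 ⇒ p=2251, q=418
i=8: a=1 ⇒ p=3775, q=701
i=9: a=2 ⇒ p=9801, q=1820
fundamental: x₁=9801, y₁=1820  (since 96059601 − 29·3312400 = 1)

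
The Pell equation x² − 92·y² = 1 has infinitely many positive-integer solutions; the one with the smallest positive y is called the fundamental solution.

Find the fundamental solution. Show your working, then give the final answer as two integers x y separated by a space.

√92 = [9; 1,1,2,4,2,1,1,18, …], period ℓ=8 (even) → k=7
i=0: a=9 ⇒ p=9, q=1
i=1: a=1 ⇒ p=10, q=1
…
i=3: a=2 ⇒ p=48, q=5
i=4: a=4 ⇒ p=211, q=22
i=5: a=2 ⇒ p=470, q=49
i=6: a=1 ⇒ p=681, q=71
i=7: a=1 ⇒ p=1151, q=120
(x₁, y₁) = (1151, 120);  1151² − 92·120² = 1 ✓

1151 120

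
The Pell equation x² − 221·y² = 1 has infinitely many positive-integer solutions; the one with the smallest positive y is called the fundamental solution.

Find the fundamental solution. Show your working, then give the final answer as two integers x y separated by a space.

1665 112

[14; 1,6,2,6,1,28] for √221; ℓ=6 ⇒ convergent index 5
a_0=14:  p_0=14·1+0=14,  q_0=14·0+1=1
…
a_2=6:  p_2=6·15+14=104,  q_2=6·1+1=7
a_3=2:  p_3=2·104+15=223,  q_3=2·7+1=15
a_4=6:  p_4=6·223+104=1442,  q_4=6·15+7=97
a_5=1:  p_5=1·1442+223=1665,  q_5=1·97+15=112
fundamental: x₁=1665, y₁=112  (since 2772225 − 221·12544 = 1)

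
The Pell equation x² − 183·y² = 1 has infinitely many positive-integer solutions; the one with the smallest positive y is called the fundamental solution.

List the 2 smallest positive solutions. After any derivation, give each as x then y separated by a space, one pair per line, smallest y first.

√183 = [13; 1,1,8,1,1,26, …], period ℓ=6 (even) → k=5
k=0  a_k=13  p_k/q_k = 13/1
k=1  a_k=1  p_k/q_k = 14/1
k=2  a_k=1  p_k/q_k = 27/2
…
k=4  a_k=1  p_k/q_k = 257/19
k=5  a_k=1  p_k/q_k = 487/36
(x₁, y₁) = (487, 36);  487² − 183·36² = 1 ✓
k=2:  x_2 = 487·487+183·36·36 = 474337,  y_2 = 487·36+36·487 = 35064

487 36
474337 35064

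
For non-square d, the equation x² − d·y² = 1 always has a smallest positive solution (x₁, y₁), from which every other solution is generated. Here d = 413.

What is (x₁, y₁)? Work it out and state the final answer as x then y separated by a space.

113399 5580

[20; 3,9,1,4,1,9,3,40] for √413; ℓ=8 ⇒ convergent index 7
k=0  a_k=20  p_k/q_k = 20/1
k=1  a_k=3  p_k/q_k = 61/3
…
k=3  a_k=1  p_k/q_k = 630/31
k=4  a_k=4  p_k/q_k = 3089/152
…
k=6  a_k=9  p_k/q_k = 36560/1799
k=7  a_k=3  p_k/q_k = 113399/5580
→ (113399, 5580).  Check: 113399²=12859333201, 413·5580²=12859333200, difference 1.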